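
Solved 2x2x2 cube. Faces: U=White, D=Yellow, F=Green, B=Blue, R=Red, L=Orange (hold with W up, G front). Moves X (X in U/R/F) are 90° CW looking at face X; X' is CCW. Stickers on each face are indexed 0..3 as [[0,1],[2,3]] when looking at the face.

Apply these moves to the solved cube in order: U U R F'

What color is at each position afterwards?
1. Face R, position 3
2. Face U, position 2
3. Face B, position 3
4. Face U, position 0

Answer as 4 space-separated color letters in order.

Answer: O R B W

Derivation:
After move 1 (U): U=WWWW F=RRGG R=BBRR B=OOBB L=GGOO
After move 2 (U): U=WWWW F=BBGG R=OORR B=GGBB L=RROO
After move 3 (R): R=RORO U=WBWG F=BYGY D=YBYG B=WGWB
After move 4 (F'): F=YYBG U=WBRR R=BOYO D=ROYG L=RGOW
Query 1: R[3] = O
Query 2: U[2] = R
Query 3: B[3] = B
Query 4: U[0] = W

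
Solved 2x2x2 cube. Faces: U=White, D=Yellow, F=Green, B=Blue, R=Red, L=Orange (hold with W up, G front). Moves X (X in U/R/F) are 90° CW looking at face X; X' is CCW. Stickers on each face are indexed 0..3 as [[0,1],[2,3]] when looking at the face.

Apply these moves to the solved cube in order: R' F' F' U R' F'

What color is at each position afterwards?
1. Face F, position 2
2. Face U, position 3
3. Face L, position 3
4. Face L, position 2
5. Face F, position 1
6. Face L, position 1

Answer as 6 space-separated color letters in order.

After move 1 (R'): R=RRRR U=WBWB F=GWGW D=YGYG B=YBYB
After move 2 (F'): F=WWGG U=WBRR R=GRYR D=OOYG L=OBOW
After move 3 (F'): F=WGWG U=WBGY R=OROR D=BWYG L=OROR
After move 4 (U): U=GWYB F=ORWG R=YBOR B=ORYB L=WGOR
After move 5 (R'): R=BRYO U=GYYO F=OWWB D=BRYG B=GRWB
After move 6 (F'): F=WBOW U=GYBY R=RRBO D=GRYG L=WOOY
Query 1: F[2] = O
Query 2: U[3] = Y
Query 3: L[3] = Y
Query 4: L[2] = O
Query 5: F[1] = B
Query 6: L[1] = O

Answer: O Y Y O B O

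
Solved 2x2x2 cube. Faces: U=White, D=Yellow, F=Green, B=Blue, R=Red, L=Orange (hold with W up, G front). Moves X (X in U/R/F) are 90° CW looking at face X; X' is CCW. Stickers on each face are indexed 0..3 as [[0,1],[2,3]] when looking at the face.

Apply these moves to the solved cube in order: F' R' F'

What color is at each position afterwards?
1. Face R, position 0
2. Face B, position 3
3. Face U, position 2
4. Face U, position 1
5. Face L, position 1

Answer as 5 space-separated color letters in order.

After move 1 (F'): F=GGGG U=WWRR R=YRYR D=OOYY L=OWOW
After move 2 (R'): R=RRYY U=WBRB F=GWGR D=OGYG B=YBOB
After move 3 (F'): F=WRGG U=WBRY R=GROY D=WWYG L=OBOR
Query 1: R[0] = G
Query 2: B[3] = B
Query 3: U[2] = R
Query 4: U[1] = B
Query 5: L[1] = B

Answer: G B R B B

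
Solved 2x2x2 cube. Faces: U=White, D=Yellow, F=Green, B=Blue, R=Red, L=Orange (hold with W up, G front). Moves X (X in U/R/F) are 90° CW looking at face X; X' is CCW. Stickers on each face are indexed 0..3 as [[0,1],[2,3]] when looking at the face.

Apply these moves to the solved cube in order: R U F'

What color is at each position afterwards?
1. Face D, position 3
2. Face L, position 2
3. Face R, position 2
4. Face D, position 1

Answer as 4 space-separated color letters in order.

After move 1 (R): R=RRRR U=WGWG F=GYGY D=YBYB B=WBWB
After move 2 (U): U=WWGG F=RRGY R=WBRR B=OOWB L=GYOO
After move 3 (F'): F=RYRG U=WWWR R=BBYR D=YOYB L=GGOG
Query 1: D[3] = B
Query 2: L[2] = O
Query 3: R[2] = Y
Query 4: D[1] = O

Answer: B O Y O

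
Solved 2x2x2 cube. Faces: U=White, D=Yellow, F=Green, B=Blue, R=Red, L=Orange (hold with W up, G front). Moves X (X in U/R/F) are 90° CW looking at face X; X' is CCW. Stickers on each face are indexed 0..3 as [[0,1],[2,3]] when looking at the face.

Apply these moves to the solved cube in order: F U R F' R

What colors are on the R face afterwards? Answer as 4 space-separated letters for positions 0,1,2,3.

Answer: R B B B

Derivation:
After move 1 (F): F=GGGG U=WWOO R=WRWR D=RRYY L=OYOY
After move 2 (U): U=OWOW F=WRGG R=BBWR B=OYBB L=GGOY
After move 3 (R): R=WBRB U=OROG F=WRGY D=RBYO B=WYWB
After move 4 (F'): F=RYWG U=ORWR R=BBRB D=GYYO L=GGOO
After move 5 (R): R=RBBB U=OYWG F=RYWO D=GWYW B=RYRB
Query: R face = RBBB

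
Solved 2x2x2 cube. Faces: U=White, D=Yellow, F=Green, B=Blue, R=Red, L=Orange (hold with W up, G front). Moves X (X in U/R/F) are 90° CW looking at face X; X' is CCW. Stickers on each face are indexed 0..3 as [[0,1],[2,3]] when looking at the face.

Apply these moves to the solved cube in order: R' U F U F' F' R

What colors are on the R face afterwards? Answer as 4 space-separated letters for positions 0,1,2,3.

After move 1 (R'): R=RRRR U=WBWB F=GWGW D=YGYG B=YBYB
After move 2 (U): U=WWBB F=RRGW R=YBRR B=OOYB L=GWOO
After move 3 (F): F=GRWR U=WWOW R=BBBR D=RYYG L=GYOG
After move 4 (U): U=OWWW F=BBWR R=OOBR B=GYYB L=GROG
After move 5 (F'): F=BRBW U=OWOB R=YORR D=RGYG L=GWOW
After move 6 (F'): F=RWBB U=OWYR R=GORR D=WWYG L=GBOO
After move 7 (R): R=RGRO U=OWYB F=RWBG D=WYYG B=RYWB
Query: R face = RGRO

Answer: R G R O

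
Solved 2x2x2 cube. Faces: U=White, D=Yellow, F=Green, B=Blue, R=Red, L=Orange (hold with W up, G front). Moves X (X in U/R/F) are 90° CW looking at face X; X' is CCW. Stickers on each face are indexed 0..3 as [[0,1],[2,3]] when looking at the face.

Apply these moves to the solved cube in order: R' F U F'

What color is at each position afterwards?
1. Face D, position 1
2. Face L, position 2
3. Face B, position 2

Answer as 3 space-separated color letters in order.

Answer: G O Y

Derivation:
After move 1 (R'): R=RRRR U=WBWB F=GWGW D=YGYG B=YBYB
After move 2 (F): F=GGWW U=WBOO R=WRBR D=RRYG L=OYOG
After move 3 (U): U=OWOB F=WRWW R=YBBR B=OYYB L=GGOG
After move 4 (F'): F=RWWW U=OWYB R=RBRR D=GGYG L=GBOO
Query 1: D[1] = G
Query 2: L[2] = O
Query 3: B[2] = Y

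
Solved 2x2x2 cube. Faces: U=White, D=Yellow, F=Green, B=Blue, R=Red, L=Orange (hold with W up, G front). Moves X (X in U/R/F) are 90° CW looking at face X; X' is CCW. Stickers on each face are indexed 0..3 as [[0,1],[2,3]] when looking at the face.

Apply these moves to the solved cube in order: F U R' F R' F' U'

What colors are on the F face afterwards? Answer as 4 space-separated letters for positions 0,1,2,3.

After move 1 (F): F=GGGG U=WWOO R=WRWR D=RRYY L=OYOY
After move 2 (U): U=OWOW F=WRGG R=BBWR B=OYBB L=GGOY
After move 3 (R'): R=BRBW U=OBOO F=WWGW D=RRYG B=YYRB
After move 4 (F): F=GWWW U=OBYG R=OROW D=BBYG L=GROR
After move 5 (R'): R=RWOO U=ORYY F=GBWG D=BWYW B=GYBB
After move 6 (F'): F=BGGW U=ORRO R=WWBO D=RRYW L=GYOY
After move 7 (U'): U=ROOR F=GYGW R=BGBO B=WWBB L=GYOY
Query: F face = GYGW

Answer: G Y G W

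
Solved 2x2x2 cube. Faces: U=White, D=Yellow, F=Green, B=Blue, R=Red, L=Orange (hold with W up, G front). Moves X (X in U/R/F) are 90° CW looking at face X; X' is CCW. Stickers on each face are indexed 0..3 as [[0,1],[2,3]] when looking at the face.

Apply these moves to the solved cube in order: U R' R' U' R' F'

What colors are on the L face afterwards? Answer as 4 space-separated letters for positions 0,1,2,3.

After move 1 (U): U=WWWW F=RRGG R=BBRR B=OOBB L=GGOO
After move 2 (R'): R=BRBR U=WBWO F=RWGW D=YRYG B=YOYB
After move 3 (R'): R=RRBB U=WYWY F=RBGO D=YWYW B=GORB
After move 4 (U'): U=YYWW F=GGGO R=RBBB B=RRRB L=GOOO
After move 5 (R'): R=BBRB U=YRWR F=GYGW D=YGYO B=WRWB
After move 6 (F'): F=YWGG U=YRBR R=GBYB D=OOYO L=GROW
Query: L face = GROW

Answer: G R O W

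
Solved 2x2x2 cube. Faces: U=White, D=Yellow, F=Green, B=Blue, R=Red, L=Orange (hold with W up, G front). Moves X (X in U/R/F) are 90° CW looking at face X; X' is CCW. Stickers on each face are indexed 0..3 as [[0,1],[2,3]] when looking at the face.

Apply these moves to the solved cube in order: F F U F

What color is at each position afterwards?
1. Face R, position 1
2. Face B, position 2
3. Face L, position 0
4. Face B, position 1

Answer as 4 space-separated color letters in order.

Answer: B B G R

Derivation:
After move 1 (F): F=GGGG U=WWOO R=WRWR D=RRYY L=OYOY
After move 2 (F): F=GGGG U=WWYY R=OROR D=WWYY L=OROR
After move 3 (U): U=YWYW F=ORGG R=BBOR B=ORBB L=GGOR
After move 4 (F): F=GOGR U=YWRG R=YBWR D=OBYY L=GWOW
Query 1: R[1] = B
Query 2: B[2] = B
Query 3: L[0] = G
Query 4: B[1] = R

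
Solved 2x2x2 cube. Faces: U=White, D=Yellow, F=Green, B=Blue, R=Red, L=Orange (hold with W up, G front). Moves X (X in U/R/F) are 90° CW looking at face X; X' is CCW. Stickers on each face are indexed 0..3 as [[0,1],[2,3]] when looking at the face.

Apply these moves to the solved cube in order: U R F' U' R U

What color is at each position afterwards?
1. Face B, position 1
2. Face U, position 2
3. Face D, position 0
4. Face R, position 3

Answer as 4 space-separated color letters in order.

After move 1 (U): U=WWWW F=RRGG R=BBRR B=OOBB L=GGOO
After move 2 (R): R=RBRB U=WRWG F=RYGY D=YBYO B=WOWB
After move 3 (F'): F=YYRG U=WRRR R=BBYB D=GOYO L=GGOW
After move 4 (U'): U=RRWR F=GGRG R=YYYB B=BBWB L=WOOW
After move 5 (R): R=YYBY U=RGWG F=GORO D=GWYB B=RBRB
After move 6 (U): U=WRGG F=YYRO R=RBBY B=WORB L=GOOW
Query 1: B[1] = O
Query 2: U[2] = G
Query 3: D[0] = G
Query 4: R[3] = Y

Answer: O G G Y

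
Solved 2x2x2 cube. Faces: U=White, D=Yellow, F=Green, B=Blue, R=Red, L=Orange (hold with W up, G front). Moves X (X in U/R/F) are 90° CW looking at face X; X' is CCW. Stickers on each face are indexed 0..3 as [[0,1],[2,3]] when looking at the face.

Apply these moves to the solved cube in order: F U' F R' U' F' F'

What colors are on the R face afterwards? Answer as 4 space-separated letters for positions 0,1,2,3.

Answer: R O R O

Derivation:
After move 1 (F): F=GGGG U=WWOO R=WRWR D=RRYY L=OYOY
After move 2 (U'): U=WOWO F=OYGG R=GGWR B=WRBB L=BBOY
After move 3 (F): F=GOGY U=WOYB R=WGOR D=WGYY L=BROR
After move 4 (R'): R=GRWO U=WBYW F=GOGB D=WOYY B=YRGB
After move 5 (U'): U=BWWY F=BRGB R=GOWO B=GRGB L=YROR
After move 6 (F'): F=RBBG U=BWGW R=OOWO D=RRYY L=YYOW
After move 7 (F'): F=BGRB U=BWOW R=RORO D=YWYY L=YWOG
Query: R face = RORO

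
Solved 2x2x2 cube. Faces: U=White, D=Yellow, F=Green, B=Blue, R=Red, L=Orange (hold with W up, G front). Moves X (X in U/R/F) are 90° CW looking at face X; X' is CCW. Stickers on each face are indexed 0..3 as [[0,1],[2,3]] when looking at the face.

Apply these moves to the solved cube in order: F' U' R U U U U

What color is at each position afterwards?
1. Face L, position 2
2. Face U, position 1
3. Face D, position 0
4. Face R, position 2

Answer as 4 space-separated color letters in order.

Answer: O W O R

Derivation:
After move 1 (F'): F=GGGG U=WWRR R=YRYR D=OOYY L=OWOW
After move 2 (U'): U=WRWR F=OWGG R=GGYR B=YRBB L=BBOW
After move 3 (R): R=YGRG U=WWWG F=OOGY D=OBYY B=RRRB
After move 4 (U): U=WWGW F=YGGY R=RRRG B=BBRB L=OOOW
After move 5 (U): U=GWWW F=RRGY R=BBRG B=OORB L=YGOW
After move 6 (U): U=WGWW F=BBGY R=OORG B=YGRB L=RROW
After move 7 (U): U=WWWG F=OOGY R=YGRG B=RRRB L=BBOW
Query 1: L[2] = O
Query 2: U[1] = W
Query 3: D[0] = O
Query 4: R[2] = R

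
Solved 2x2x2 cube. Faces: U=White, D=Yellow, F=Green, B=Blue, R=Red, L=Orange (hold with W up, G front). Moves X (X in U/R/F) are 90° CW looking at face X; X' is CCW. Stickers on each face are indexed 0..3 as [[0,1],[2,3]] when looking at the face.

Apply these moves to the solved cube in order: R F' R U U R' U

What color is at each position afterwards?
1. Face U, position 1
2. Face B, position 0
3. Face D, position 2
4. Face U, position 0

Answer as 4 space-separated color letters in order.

Answer: G Y Y Y

Derivation:
After move 1 (R): R=RRRR U=WGWG F=GYGY D=YBYB B=WBWB
After move 2 (F'): F=YYGG U=WGRR R=BRYR D=OOYB L=OGOW
After move 3 (R): R=YBRR U=WYRG F=YOGB D=OWYW B=RBGB
After move 4 (U): U=RWGY F=YBGB R=RBRR B=OGGB L=YOOW
After move 5 (U): U=GRYW F=RBGB R=OGRR B=YOGB L=YBOW
After move 6 (R'): R=GROR U=GGYY F=RRGW D=OBYB B=WOWB
After move 7 (U): U=YGYG F=GRGW R=WOOR B=YBWB L=RROW
Query 1: U[1] = G
Query 2: B[0] = Y
Query 3: D[2] = Y
Query 4: U[0] = Y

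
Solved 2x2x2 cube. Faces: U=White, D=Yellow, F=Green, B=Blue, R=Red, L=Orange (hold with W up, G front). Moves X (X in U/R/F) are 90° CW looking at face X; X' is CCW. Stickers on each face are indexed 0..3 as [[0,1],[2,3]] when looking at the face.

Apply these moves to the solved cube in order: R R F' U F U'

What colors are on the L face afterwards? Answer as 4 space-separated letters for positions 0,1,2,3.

After move 1 (R): R=RRRR U=WGWG F=GYGY D=YBYB B=WBWB
After move 2 (R): R=RRRR U=WYWY F=GBGB D=YWYW B=GBGB
After move 3 (F'): F=BBGG U=WYRR R=WRYR D=OOYW L=OYOW
After move 4 (U): U=RWRY F=WRGG R=GBYR B=OYGB L=BBOW
After move 5 (F): F=GWGR U=RWWB R=RBYR D=YGYW L=BOOO
After move 6 (U'): U=WBRW F=BOGR R=GWYR B=RBGB L=OYOO
Query: L face = OYOO

Answer: O Y O O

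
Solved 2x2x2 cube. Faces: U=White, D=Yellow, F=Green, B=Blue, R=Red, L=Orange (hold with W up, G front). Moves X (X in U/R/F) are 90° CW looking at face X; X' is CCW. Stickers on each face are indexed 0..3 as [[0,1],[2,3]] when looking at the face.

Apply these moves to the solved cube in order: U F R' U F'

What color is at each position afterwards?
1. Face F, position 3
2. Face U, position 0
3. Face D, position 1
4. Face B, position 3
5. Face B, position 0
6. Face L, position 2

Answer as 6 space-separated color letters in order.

Answer: G O Y B G O

Derivation:
After move 1 (U): U=WWWW F=RRGG R=BBRR B=OOBB L=GGOO
After move 2 (F): F=GRGR U=WWOG R=WBWR D=RBYY L=GYOY
After move 3 (R'): R=BRWW U=WBOO F=GWGG D=RRYR B=YOBB
After move 4 (U): U=OWOB F=BRGG R=YOWW B=GYBB L=GWOY
After move 5 (F'): F=RGBG U=OWYW R=RORW D=WYYR L=GBOO
Query 1: F[3] = G
Query 2: U[0] = O
Query 3: D[1] = Y
Query 4: B[3] = B
Query 5: B[0] = G
Query 6: L[2] = O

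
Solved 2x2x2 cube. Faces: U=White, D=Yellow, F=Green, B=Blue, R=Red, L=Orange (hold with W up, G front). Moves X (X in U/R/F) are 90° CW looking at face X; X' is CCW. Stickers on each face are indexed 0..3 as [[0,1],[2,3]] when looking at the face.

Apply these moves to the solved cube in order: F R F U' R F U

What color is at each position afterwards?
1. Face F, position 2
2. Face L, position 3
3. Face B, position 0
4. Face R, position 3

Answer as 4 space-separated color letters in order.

After move 1 (F): F=GGGG U=WWOO R=WRWR D=RRYY L=OYOY
After move 2 (R): R=WWRR U=WGOG F=GRGY D=RBYB B=OBWB
After move 3 (F): F=GGYR U=WGYY R=OWGR D=RWYB L=OROB
After move 4 (U'): U=GYWY F=ORYR R=GGGR B=OWWB L=OBOB
After move 5 (R): R=GGRG U=GRWR F=OWYB D=RWYO B=YWYB
After move 6 (F): F=YOBW U=GRBB R=WGRG D=RGYO L=OROW
After move 7 (U): U=BGBR F=WGBW R=YWRG B=ORYB L=YOOW
Query 1: F[2] = B
Query 2: L[3] = W
Query 3: B[0] = O
Query 4: R[3] = G

Answer: B W O G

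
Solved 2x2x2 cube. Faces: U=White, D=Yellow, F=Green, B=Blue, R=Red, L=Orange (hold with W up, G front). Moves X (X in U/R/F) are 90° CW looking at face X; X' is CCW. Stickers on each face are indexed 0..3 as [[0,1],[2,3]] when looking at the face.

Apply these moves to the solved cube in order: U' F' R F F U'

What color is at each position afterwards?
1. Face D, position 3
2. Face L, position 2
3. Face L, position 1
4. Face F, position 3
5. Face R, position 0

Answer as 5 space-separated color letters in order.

After move 1 (U'): U=WWWW F=OOGG R=GGRR B=RRBB L=BBOO
After move 2 (F'): F=OGOG U=WWGR R=YGYR D=BOYY L=BWOW
After move 3 (R): R=YYRG U=WGGG F=OOOY D=BBYR B=RRWB
After move 4 (F): F=OOYO U=WGWW R=GYGG D=RYYR L=BBOB
After move 5 (F): F=YOOO U=WGBB R=WYWG D=GGYR L=BROY
After move 6 (U'): U=GBWB F=BROO R=YOWG B=WYWB L=RROY
Query 1: D[3] = R
Query 2: L[2] = O
Query 3: L[1] = R
Query 4: F[3] = O
Query 5: R[0] = Y

Answer: R O R O Y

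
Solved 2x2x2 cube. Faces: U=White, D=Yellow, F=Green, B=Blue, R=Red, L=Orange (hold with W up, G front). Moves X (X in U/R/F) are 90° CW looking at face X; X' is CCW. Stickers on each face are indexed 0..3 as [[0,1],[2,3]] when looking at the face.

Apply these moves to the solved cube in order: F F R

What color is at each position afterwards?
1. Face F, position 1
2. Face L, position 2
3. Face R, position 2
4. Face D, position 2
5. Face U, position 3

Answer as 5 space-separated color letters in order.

After move 1 (F): F=GGGG U=WWOO R=WRWR D=RRYY L=OYOY
After move 2 (F): F=GGGG U=WWYY R=OROR D=WWYY L=OROR
After move 3 (R): R=OORR U=WGYG F=GWGY D=WBYB B=YBWB
Query 1: F[1] = W
Query 2: L[2] = O
Query 3: R[2] = R
Query 4: D[2] = Y
Query 5: U[3] = G

Answer: W O R Y G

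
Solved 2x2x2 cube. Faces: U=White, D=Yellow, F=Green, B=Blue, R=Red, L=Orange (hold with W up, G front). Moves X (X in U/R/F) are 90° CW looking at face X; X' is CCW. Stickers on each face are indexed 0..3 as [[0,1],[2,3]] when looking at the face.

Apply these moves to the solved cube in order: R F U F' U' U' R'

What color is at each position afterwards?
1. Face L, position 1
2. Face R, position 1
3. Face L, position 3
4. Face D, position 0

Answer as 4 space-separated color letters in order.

After move 1 (R): R=RRRR U=WGWG F=GYGY D=YBYB B=WBWB
After move 2 (F): F=GGYY U=WGOO R=WRGR D=RRYB L=OYOB
After move 3 (U): U=OWOG F=WRYY R=WBGR B=OYWB L=GGOB
After move 4 (F'): F=RYWY U=OWWG R=RBRR D=GBYB L=GGOO
After move 5 (U'): U=WGOW F=GGWY R=RYRR B=RBWB L=OYOO
After move 6 (U'): U=GWWO F=OYWY R=GGRR B=RYWB L=RBOO
After move 7 (R'): R=GRGR U=GWWR F=OWWO D=GYYY B=BYBB
Query 1: L[1] = B
Query 2: R[1] = R
Query 3: L[3] = O
Query 4: D[0] = G

Answer: B R O G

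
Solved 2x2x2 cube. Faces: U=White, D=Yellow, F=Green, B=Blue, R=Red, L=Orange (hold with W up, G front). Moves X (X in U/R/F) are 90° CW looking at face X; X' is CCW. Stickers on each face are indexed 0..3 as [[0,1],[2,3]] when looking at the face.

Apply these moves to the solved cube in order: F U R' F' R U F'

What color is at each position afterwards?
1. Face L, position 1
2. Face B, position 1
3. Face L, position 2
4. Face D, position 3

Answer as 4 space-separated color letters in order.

After move 1 (F): F=GGGG U=WWOO R=WRWR D=RRYY L=OYOY
After move 2 (U): U=OWOW F=WRGG R=BBWR B=OYBB L=GGOY
After move 3 (R'): R=BRBW U=OBOO F=WWGW D=RRYG B=YYRB
After move 4 (F'): F=WWWG U=OBBB R=RRRW D=GYYG L=GOOO
After move 5 (R): R=RRWR U=OWBG F=WYWG D=GRYY B=BYBB
After move 6 (U): U=BOGW F=RRWG R=BYWR B=GOBB L=WYOO
After move 7 (F'): F=RGRW U=BOBW R=RYGR D=YOYY L=WWOG
Query 1: L[1] = W
Query 2: B[1] = O
Query 3: L[2] = O
Query 4: D[3] = Y

Answer: W O O Y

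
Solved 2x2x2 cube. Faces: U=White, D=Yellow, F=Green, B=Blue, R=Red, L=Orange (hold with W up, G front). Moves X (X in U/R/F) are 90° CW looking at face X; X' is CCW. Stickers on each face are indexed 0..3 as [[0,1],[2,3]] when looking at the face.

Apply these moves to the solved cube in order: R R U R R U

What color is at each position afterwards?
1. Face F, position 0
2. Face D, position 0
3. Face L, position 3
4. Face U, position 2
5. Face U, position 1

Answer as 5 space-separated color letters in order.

After move 1 (R): R=RRRR U=WGWG F=GYGY D=YBYB B=WBWB
After move 2 (R): R=RRRR U=WYWY F=GBGB D=YWYW B=GBGB
After move 3 (U): U=WWYY F=RRGB R=GBRR B=OOGB L=GBOO
After move 4 (R): R=RGRB U=WRYB F=RWGW D=YGYO B=YOWB
After move 5 (R): R=RRBG U=WWYW F=RGGO D=YWYY B=BORB
After move 6 (U): U=YWWW F=RRGO R=BOBG B=GBRB L=RGOO
Query 1: F[0] = R
Query 2: D[0] = Y
Query 3: L[3] = O
Query 4: U[2] = W
Query 5: U[1] = W

Answer: R Y O W W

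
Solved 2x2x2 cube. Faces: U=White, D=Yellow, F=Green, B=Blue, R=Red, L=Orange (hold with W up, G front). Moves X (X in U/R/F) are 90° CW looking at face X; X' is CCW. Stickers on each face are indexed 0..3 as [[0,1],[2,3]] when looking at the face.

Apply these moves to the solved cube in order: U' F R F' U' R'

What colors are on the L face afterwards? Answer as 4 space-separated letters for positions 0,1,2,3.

After move 1 (U'): U=WWWW F=OOGG R=GGRR B=RRBB L=BBOO
After move 2 (F): F=GOGO U=WWOB R=WGWR D=RGYY L=BYOY
After move 3 (R): R=WWRG U=WOOO F=GGGY D=RBYR B=BRWB
After move 4 (F'): F=GYGG U=WOWR R=BWRG D=YYYR L=BOOO
After move 5 (U'): U=ORWW F=BOGG R=GYRG B=BWWB L=BROO
After move 6 (R'): R=YGGR U=OWWB F=BRGW D=YOYG B=RWYB
Query: L face = BROO

Answer: B R O O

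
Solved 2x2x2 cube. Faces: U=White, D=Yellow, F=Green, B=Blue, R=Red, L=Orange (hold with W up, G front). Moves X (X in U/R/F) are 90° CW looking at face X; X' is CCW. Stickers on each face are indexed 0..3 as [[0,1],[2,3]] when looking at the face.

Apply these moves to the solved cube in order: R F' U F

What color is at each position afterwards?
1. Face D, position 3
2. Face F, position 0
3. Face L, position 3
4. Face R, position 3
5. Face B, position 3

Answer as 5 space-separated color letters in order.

Answer: B G O R B

Derivation:
After move 1 (R): R=RRRR U=WGWG F=GYGY D=YBYB B=WBWB
After move 2 (F'): F=YYGG U=WGRR R=BRYR D=OOYB L=OGOW
After move 3 (U): U=RWRG F=BRGG R=WBYR B=OGWB L=YYOW
After move 4 (F): F=GBGR U=RWWY R=RBGR D=YWYB L=YOOO
Query 1: D[3] = B
Query 2: F[0] = G
Query 3: L[3] = O
Query 4: R[3] = R
Query 5: B[3] = B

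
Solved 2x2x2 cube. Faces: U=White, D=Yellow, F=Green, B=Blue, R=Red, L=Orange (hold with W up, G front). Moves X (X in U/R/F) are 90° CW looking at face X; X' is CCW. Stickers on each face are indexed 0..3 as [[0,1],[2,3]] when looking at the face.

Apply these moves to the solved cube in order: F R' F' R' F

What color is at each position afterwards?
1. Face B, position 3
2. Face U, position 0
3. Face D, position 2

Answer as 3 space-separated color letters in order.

Answer: B W Y

Derivation:
After move 1 (F): F=GGGG U=WWOO R=WRWR D=RRYY L=OYOY
After move 2 (R'): R=RRWW U=WBOB F=GWGO D=RGYG B=YBRB
After move 3 (F'): F=WOGG U=WBRW R=GRRW D=YYYG L=OBOO
After move 4 (R'): R=RWGR U=WRRY F=WBGW D=YOYG B=GBYB
After move 5 (F): F=GWWB U=WROB R=RWYR D=GRYG L=OYOO
Query 1: B[3] = B
Query 2: U[0] = W
Query 3: D[2] = Y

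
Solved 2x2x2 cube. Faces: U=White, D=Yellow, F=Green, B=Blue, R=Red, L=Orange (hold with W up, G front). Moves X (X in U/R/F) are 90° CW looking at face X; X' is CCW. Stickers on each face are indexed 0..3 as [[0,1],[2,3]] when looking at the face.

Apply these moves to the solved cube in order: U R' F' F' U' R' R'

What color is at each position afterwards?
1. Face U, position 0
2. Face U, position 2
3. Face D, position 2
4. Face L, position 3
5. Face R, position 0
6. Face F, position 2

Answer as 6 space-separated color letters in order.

After move 1 (U): U=WWWW F=RRGG R=BBRR B=OOBB L=GGOO
After move 2 (R'): R=BRBR U=WBWO F=RWGW D=YRYG B=YOYB
After move 3 (F'): F=WWRG U=WBBB R=RRYR D=GOYG L=GOOW
After move 4 (F'): F=WGWR U=WBRY R=ORGR D=OWYG L=GBOB
After move 5 (U'): U=BYWR F=GBWR R=WGGR B=ORYB L=YOOB
After move 6 (R'): R=GRWG U=BYWO F=GYWR D=OBYR B=GRWB
After move 7 (R'): R=RGGW U=BWWG F=GYWO D=OYYR B=RRBB
Query 1: U[0] = B
Query 2: U[2] = W
Query 3: D[2] = Y
Query 4: L[3] = B
Query 5: R[0] = R
Query 6: F[2] = W

Answer: B W Y B R W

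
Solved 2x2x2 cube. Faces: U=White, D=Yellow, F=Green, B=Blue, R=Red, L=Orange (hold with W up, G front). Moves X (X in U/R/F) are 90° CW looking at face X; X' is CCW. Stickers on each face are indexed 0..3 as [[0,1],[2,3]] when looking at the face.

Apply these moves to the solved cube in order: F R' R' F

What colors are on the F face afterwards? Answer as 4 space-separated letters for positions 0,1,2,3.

Answer: G G B B

Derivation:
After move 1 (F): F=GGGG U=WWOO R=WRWR D=RRYY L=OYOY
After move 2 (R'): R=RRWW U=WBOB F=GWGO D=RGYG B=YBRB
After move 3 (R'): R=RWRW U=WROY F=GBGB D=RWYO B=GBGB
After move 4 (F): F=GGBB U=WRYY R=OWYW D=RRYO L=OROW
Query: F face = GGBB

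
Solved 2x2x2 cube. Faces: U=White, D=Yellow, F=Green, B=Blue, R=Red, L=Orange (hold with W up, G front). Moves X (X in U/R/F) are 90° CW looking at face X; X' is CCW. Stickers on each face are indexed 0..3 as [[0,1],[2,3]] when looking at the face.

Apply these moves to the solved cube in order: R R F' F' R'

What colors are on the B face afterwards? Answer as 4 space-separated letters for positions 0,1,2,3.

After move 1 (R): R=RRRR U=WGWG F=GYGY D=YBYB B=WBWB
After move 2 (R): R=RRRR U=WYWY F=GBGB D=YWYW B=GBGB
After move 3 (F'): F=BBGG U=WYRR R=WRYR D=OOYW L=OYOW
After move 4 (F'): F=BGBG U=WYWY R=OROR D=YWYW L=OROR
After move 5 (R'): R=RROO U=WGWG F=BYBY D=YGYG B=WBWB
Query: B face = WBWB

Answer: W B W B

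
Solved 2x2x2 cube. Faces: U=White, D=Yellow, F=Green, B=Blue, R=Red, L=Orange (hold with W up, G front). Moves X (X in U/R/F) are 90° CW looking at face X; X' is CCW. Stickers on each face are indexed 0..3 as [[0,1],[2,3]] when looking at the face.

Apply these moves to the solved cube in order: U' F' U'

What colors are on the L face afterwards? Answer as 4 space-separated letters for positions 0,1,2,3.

Answer: R R O W

Derivation:
After move 1 (U'): U=WWWW F=OOGG R=GGRR B=RRBB L=BBOO
After move 2 (F'): F=OGOG U=WWGR R=YGYR D=BOYY L=BWOW
After move 3 (U'): U=WRWG F=BWOG R=OGYR B=YGBB L=RROW
Query: L face = RROW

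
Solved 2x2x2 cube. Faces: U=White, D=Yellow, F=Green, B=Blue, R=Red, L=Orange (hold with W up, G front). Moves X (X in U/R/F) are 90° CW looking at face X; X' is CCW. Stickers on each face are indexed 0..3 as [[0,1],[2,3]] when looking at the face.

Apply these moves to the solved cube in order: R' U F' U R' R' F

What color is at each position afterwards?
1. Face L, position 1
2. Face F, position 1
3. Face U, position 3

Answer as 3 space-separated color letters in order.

Answer: W G W

Derivation:
After move 1 (R'): R=RRRR U=WBWB F=GWGW D=YGYG B=YBYB
After move 2 (U): U=WWBB F=RRGW R=YBRR B=OOYB L=GWOO
After move 3 (F'): F=RWRG U=WWYR R=GBYR D=WOYG L=GBOB
After move 4 (U): U=YWRW F=GBRG R=OOYR B=GBYB L=RWOB
After move 5 (R'): R=OROY U=YYRG F=GWRW D=WBYG B=GBOB
After move 6 (R'): R=RYOO U=YORG F=GYRG D=WWYW B=GBBB
After move 7 (F): F=RGGY U=YOBW R=RYGO D=ORYW L=RWOW
Query 1: L[1] = W
Query 2: F[1] = G
Query 3: U[3] = W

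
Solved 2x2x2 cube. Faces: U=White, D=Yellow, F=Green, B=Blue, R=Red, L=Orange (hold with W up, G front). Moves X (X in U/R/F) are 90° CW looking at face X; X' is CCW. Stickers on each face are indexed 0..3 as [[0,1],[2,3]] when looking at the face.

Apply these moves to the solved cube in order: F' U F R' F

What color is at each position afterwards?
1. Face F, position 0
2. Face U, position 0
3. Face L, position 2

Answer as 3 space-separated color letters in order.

Answer: G R O

Derivation:
After move 1 (F'): F=GGGG U=WWRR R=YRYR D=OOYY L=OWOW
After move 2 (U): U=RWRW F=YRGG R=BBYR B=OWBB L=GGOW
After move 3 (F): F=GYGR U=RWWG R=RBWR D=YBYY L=GOOO
After move 4 (R'): R=BRRW U=RBWO F=GWGG D=YYYR B=YWBB
After move 5 (F): F=GGGW U=RBOO R=WROW D=RBYR L=GYOY
Query 1: F[0] = G
Query 2: U[0] = R
Query 3: L[2] = O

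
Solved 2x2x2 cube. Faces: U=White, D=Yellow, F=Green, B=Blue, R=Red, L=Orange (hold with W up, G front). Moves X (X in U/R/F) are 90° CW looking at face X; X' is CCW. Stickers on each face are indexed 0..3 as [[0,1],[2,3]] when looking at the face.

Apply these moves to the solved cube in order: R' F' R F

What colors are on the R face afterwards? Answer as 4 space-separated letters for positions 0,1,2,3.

After move 1 (R'): R=RRRR U=WBWB F=GWGW D=YGYG B=YBYB
After move 2 (F'): F=WWGG U=WBRR R=GRYR D=OOYG L=OBOW
After move 3 (R): R=YGRR U=WWRG F=WOGG D=OYYY B=RBBB
After move 4 (F): F=GWGO U=WWWB R=RGGR D=RYYY L=OOOY
Query: R face = RGGR

Answer: R G G R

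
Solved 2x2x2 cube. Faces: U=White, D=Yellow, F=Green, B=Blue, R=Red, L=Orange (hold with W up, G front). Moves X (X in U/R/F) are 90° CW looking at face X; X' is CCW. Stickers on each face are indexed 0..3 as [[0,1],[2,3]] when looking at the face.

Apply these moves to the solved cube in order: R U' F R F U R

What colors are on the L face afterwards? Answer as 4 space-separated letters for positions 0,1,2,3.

After move 1 (R): R=RRRR U=WGWG F=GYGY D=YBYB B=WBWB
After move 2 (U'): U=GGWW F=OOGY R=GYRR B=RRWB L=WBOO
After move 3 (F): F=GOYO U=GGOB R=WYWR D=RGYB L=WYOB
After move 4 (R): R=WWRY U=GOOO F=GGYB D=RWYR B=BRGB
After move 5 (F): F=YGBG U=GOBY R=OWOY D=RWYR L=WROW
After move 6 (U): U=BGYO F=OWBG R=BROY B=WRGB L=YGOW
After move 7 (R): R=OBYR U=BWYG F=OWBR D=RGYW B=ORGB
Query: L face = YGOW

Answer: Y G O W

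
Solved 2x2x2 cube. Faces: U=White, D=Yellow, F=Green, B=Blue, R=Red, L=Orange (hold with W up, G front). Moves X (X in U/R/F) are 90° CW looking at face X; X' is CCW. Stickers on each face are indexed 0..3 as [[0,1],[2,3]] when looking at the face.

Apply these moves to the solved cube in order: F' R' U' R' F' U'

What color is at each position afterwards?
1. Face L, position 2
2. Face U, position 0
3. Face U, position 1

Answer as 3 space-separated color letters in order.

Answer: O O G

Derivation:
After move 1 (F'): F=GGGG U=WWRR R=YRYR D=OOYY L=OWOW
After move 2 (R'): R=RRYY U=WBRB F=GWGR D=OGYG B=YBOB
After move 3 (U'): U=BBWR F=OWGR R=GWYY B=RROB L=YBOW
After move 4 (R'): R=WYGY U=BOWR F=OBGR D=OWYR B=GRGB
After move 5 (F'): F=BROG U=BOWG R=WYOY D=BWYR L=YROW
After move 6 (U'): U=OGBW F=YROG R=BROY B=WYGB L=GROW
Query 1: L[2] = O
Query 2: U[0] = O
Query 3: U[1] = G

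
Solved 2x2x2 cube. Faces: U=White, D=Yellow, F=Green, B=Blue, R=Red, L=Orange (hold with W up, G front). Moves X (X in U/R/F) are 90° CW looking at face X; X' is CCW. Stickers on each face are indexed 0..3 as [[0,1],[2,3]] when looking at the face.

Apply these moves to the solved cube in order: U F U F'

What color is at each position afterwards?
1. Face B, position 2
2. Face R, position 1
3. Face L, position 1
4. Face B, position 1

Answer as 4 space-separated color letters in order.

Answer: B O W Y

Derivation:
After move 1 (U): U=WWWW F=RRGG R=BBRR B=OOBB L=GGOO
After move 2 (F): F=GRGR U=WWOG R=WBWR D=RBYY L=GYOY
After move 3 (U): U=OWGW F=WBGR R=OOWR B=GYBB L=GROY
After move 4 (F'): F=BRWG U=OWOW R=BORR D=RYYY L=GWOG
Query 1: B[2] = B
Query 2: R[1] = O
Query 3: L[1] = W
Query 4: B[1] = Y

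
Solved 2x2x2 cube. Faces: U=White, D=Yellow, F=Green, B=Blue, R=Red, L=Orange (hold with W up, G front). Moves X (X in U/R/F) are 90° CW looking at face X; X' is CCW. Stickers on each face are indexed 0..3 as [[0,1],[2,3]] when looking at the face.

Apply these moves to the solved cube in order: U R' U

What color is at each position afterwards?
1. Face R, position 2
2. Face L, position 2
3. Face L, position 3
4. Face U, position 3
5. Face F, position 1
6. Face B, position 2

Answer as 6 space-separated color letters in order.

Answer: B O O B R Y

Derivation:
After move 1 (U): U=WWWW F=RRGG R=BBRR B=OOBB L=GGOO
After move 2 (R'): R=BRBR U=WBWO F=RWGW D=YRYG B=YOYB
After move 3 (U): U=WWOB F=BRGW R=YOBR B=GGYB L=RWOO
Query 1: R[2] = B
Query 2: L[2] = O
Query 3: L[3] = O
Query 4: U[3] = B
Query 5: F[1] = R
Query 6: B[2] = Y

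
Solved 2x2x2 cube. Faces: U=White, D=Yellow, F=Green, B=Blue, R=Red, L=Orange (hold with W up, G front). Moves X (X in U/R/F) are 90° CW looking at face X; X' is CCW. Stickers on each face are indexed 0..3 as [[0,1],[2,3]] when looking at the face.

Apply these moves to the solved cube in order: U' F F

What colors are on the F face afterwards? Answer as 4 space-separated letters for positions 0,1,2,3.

After move 1 (U'): U=WWWW F=OOGG R=GGRR B=RRBB L=BBOO
After move 2 (F): F=GOGO U=WWOB R=WGWR D=RGYY L=BYOY
After move 3 (F): F=GGOO U=WWYY R=OGBR D=WWYY L=BROG
Query: F face = GGOO

Answer: G G O O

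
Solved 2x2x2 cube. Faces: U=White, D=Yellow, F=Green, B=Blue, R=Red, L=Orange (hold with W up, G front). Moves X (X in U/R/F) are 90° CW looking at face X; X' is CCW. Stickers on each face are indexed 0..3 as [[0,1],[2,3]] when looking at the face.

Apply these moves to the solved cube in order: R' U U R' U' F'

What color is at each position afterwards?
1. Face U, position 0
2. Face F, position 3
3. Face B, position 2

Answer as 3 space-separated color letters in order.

After move 1 (R'): R=RRRR U=WBWB F=GWGW D=YGYG B=YBYB
After move 2 (U): U=WWBB F=RRGW R=YBRR B=OOYB L=GWOO
After move 3 (U): U=BWBW F=YBGW R=OORR B=GWYB L=RROO
After move 4 (R'): R=OROR U=BYBG F=YWGW D=YBYW B=GWGB
After move 5 (U'): U=YGBB F=RRGW R=YWOR B=ORGB L=GWOO
After move 6 (F'): F=RWRG U=YGYO R=BWYR D=WOYW L=GBOB
Query 1: U[0] = Y
Query 2: F[3] = G
Query 3: B[2] = G

Answer: Y G G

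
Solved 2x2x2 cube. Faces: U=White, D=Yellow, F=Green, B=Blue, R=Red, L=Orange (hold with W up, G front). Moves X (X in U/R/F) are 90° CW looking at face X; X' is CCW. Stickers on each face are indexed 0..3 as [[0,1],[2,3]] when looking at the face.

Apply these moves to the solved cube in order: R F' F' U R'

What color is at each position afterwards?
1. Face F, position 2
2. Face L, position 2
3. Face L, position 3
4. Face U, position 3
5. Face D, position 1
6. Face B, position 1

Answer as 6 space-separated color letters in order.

After move 1 (R): R=RRRR U=WGWG F=GYGY D=YBYB B=WBWB
After move 2 (F'): F=YYGG U=WGRR R=BRYR D=OOYB L=OGOW
After move 3 (F'): F=YGYG U=WGBY R=OROR D=GWYB L=OROR
After move 4 (U): U=BWYG F=ORYG R=WBOR B=ORWB L=YGOR
After move 5 (R'): R=BRWO U=BWYO F=OWYG D=GRYG B=BRWB
Query 1: F[2] = Y
Query 2: L[2] = O
Query 3: L[3] = R
Query 4: U[3] = O
Query 5: D[1] = R
Query 6: B[1] = R

Answer: Y O R O R R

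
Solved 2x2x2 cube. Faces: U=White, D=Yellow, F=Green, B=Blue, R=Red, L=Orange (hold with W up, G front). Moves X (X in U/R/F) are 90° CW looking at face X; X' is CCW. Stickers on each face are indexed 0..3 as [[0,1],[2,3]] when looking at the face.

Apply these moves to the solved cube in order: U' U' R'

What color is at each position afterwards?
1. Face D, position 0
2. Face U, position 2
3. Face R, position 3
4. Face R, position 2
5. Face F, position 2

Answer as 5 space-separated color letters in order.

After move 1 (U'): U=WWWW F=OOGG R=GGRR B=RRBB L=BBOO
After move 2 (U'): U=WWWW F=BBGG R=OORR B=GGBB L=RROO
After move 3 (R'): R=OROR U=WBWG F=BWGW D=YBYG B=YGYB
Query 1: D[0] = Y
Query 2: U[2] = W
Query 3: R[3] = R
Query 4: R[2] = O
Query 5: F[2] = G

Answer: Y W R O G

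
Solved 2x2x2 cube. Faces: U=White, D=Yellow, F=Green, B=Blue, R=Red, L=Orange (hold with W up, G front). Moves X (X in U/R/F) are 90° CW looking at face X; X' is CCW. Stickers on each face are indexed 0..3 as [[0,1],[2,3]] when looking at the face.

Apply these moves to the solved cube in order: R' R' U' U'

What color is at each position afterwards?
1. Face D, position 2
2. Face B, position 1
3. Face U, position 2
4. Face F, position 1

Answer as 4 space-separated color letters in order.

After move 1 (R'): R=RRRR U=WBWB F=GWGW D=YGYG B=YBYB
After move 2 (R'): R=RRRR U=WYWY F=GBGB D=YWYW B=GBGB
After move 3 (U'): U=YYWW F=OOGB R=GBRR B=RRGB L=GBOO
After move 4 (U'): U=YWYW F=GBGB R=OORR B=GBGB L=RROO
Query 1: D[2] = Y
Query 2: B[1] = B
Query 3: U[2] = Y
Query 4: F[1] = B

Answer: Y B Y B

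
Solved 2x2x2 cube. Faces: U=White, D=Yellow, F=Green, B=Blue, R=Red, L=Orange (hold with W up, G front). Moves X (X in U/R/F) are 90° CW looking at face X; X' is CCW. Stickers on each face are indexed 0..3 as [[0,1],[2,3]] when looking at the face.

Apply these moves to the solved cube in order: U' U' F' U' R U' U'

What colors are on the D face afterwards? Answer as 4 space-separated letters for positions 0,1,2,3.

After move 1 (U'): U=WWWW F=OOGG R=GGRR B=RRBB L=BBOO
After move 2 (U'): U=WWWW F=BBGG R=OORR B=GGBB L=RROO
After move 3 (F'): F=BGBG U=WWOR R=YOYR D=ROYY L=RWOW
After move 4 (U'): U=WRWO F=RWBG R=BGYR B=YOBB L=GGOW
After move 5 (R): R=YBRG U=WWWG F=ROBY D=RBYY B=OORB
After move 6 (U'): U=WGWW F=GGBY R=RORG B=YBRB L=OOOW
After move 7 (U'): U=GWWW F=OOBY R=GGRG B=RORB L=YBOW
Query: D face = RBYY

Answer: R B Y Y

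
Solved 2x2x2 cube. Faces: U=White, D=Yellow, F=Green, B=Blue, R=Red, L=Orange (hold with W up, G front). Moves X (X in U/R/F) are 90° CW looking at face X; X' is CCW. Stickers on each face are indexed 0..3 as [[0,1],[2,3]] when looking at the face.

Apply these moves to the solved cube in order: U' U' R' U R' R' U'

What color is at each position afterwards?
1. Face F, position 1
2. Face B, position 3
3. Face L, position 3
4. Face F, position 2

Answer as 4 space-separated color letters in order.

After move 1 (U'): U=WWWW F=OOGG R=GGRR B=RRBB L=BBOO
After move 2 (U'): U=WWWW F=BBGG R=OORR B=GGBB L=RROO
After move 3 (R'): R=OROR U=WBWG F=BWGW D=YBYG B=YGYB
After move 4 (U): U=WWGB F=ORGW R=YGOR B=RRYB L=BWOO
After move 5 (R'): R=GRYO U=WYGR F=OWGB D=YRYW B=GRBB
After move 6 (R'): R=ROGY U=WBGG F=OYGR D=YWYB B=WRRB
After move 7 (U'): U=BGWG F=BWGR R=OYGY B=RORB L=WROO
Query 1: F[1] = W
Query 2: B[3] = B
Query 3: L[3] = O
Query 4: F[2] = G

Answer: W B O G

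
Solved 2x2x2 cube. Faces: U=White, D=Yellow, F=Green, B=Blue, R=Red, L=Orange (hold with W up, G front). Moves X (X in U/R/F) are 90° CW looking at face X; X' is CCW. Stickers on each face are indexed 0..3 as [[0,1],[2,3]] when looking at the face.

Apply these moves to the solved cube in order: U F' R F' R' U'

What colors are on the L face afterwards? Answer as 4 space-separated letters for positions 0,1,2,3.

After move 1 (U): U=WWWW F=RRGG R=BBRR B=OOBB L=GGOO
After move 2 (F'): F=RGRG U=WWBR R=YBYR D=GOYY L=GWOW
After move 3 (R): R=YYRB U=WGBG F=RORY D=GBYO B=ROWB
After move 4 (F'): F=OYRR U=WGYR R=BYGB D=WWYO L=GGOB
After move 5 (R'): R=YBBG U=WWYR F=OGRR D=WYYR B=OOWB
After move 6 (U'): U=WRWY F=GGRR R=OGBG B=YBWB L=OOOB
Query: L face = OOOB

Answer: O O O B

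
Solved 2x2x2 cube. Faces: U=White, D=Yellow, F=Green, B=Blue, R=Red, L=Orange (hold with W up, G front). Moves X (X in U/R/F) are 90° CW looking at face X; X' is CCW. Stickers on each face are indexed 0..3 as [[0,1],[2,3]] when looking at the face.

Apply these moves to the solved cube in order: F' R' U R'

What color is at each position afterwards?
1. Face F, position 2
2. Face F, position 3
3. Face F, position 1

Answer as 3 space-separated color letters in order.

Answer: G B W

Derivation:
After move 1 (F'): F=GGGG U=WWRR R=YRYR D=OOYY L=OWOW
After move 2 (R'): R=RRYY U=WBRB F=GWGR D=OGYG B=YBOB
After move 3 (U): U=RWBB F=RRGR R=YBYY B=OWOB L=GWOW
After move 4 (R'): R=BYYY U=ROBO F=RWGB D=ORYR B=GWGB
Query 1: F[2] = G
Query 2: F[3] = B
Query 3: F[1] = W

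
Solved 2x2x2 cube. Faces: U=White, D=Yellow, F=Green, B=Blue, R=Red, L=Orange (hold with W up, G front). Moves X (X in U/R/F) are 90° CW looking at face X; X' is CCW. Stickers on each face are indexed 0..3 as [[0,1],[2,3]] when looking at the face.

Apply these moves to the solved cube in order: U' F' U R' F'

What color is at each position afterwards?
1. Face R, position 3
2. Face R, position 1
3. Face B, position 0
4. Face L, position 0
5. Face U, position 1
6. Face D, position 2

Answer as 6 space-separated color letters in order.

Answer: Y R Y O B Y

Derivation:
After move 1 (U'): U=WWWW F=OOGG R=GGRR B=RRBB L=BBOO
After move 2 (F'): F=OGOG U=WWGR R=YGYR D=BOYY L=BWOW
After move 3 (U): U=GWRW F=YGOG R=RRYR B=BWBB L=OGOW
After move 4 (R'): R=RRRY U=GBRB F=YWOW D=BGYG B=YWOB
After move 5 (F'): F=WWYO U=GBRR R=GRBY D=GWYG L=OBOR
Query 1: R[3] = Y
Query 2: R[1] = R
Query 3: B[0] = Y
Query 4: L[0] = O
Query 5: U[1] = B
Query 6: D[2] = Y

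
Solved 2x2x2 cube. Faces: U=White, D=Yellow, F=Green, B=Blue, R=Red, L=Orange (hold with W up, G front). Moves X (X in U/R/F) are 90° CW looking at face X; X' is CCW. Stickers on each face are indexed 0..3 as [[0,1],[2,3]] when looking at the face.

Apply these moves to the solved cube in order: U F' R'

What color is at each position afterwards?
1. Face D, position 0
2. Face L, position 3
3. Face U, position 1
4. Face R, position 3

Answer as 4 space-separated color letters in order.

After move 1 (U): U=WWWW F=RRGG R=BBRR B=OOBB L=GGOO
After move 2 (F'): F=RGRG U=WWBR R=YBYR D=GOYY L=GWOW
After move 3 (R'): R=BRYY U=WBBO F=RWRR D=GGYG B=YOOB
Query 1: D[0] = G
Query 2: L[3] = W
Query 3: U[1] = B
Query 4: R[3] = Y

Answer: G W B Y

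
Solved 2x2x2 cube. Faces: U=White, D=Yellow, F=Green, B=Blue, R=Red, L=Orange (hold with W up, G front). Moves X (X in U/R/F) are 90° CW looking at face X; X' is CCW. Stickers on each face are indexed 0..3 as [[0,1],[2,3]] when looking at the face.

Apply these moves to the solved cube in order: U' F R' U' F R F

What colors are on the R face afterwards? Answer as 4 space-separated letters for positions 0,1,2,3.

Answer: Y W Y W

Derivation:
After move 1 (U'): U=WWWW F=OOGG R=GGRR B=RRBB L=BBOO
After move 2 (F): F=GOGO U=WWOB R=WGWR D=RGYY L=BYOY
After move 3 (R'): R=GRWW U=WBOR F=GWGB D=ROYO B=YRGB
After move 4 (U'): U=BRWO F=BYGB R=GWWW B=GRGB L=YROY
After move 5 (F): F=GBBY U=BRYR R=WWOW D=WGYO L=YROO
After move 6 (R): R=OWWW U=BBYY F=GGBO D=WGYG B=RRRB
After move 7 (F): F=BGOG U=BBOR R=YWYW D=WOYG L=YWOG
Query: R face = YWYW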